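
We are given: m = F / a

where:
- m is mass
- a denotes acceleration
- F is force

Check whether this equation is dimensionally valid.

Yes

m (mass) has dimensions [M].
a (acceleration) has dimensions [L T^-2].
F (force) has dimensions [L M T^-2].

Left side: [M]
Right side: [M]

Both sides have the same dimensions, so the equation is dimensionally consistent.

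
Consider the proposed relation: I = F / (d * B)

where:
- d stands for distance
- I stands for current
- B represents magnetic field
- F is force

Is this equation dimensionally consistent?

Yes

d (distance) has dimensions [L].
I (current) has dimensions [I].
B (magnetic field) has dimensions [I^-1 M T^-2].
F (force) has dimensions [L M T^-2].

Left side: [I]
Right side: [I]

Both sides have the same dimensions, so the equation is dimensionally consistent.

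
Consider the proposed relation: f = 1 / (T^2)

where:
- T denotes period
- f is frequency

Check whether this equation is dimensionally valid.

No

T (period) has dimensions [T].
f (frequency) has dimensions [T^-1].

Left side: [T^-1]
Right side: [T^-2]

The two sides have different dimensions, so the equation is NOT dimensionally consistent.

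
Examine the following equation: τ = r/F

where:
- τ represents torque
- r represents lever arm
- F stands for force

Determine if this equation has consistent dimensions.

No

τ (torque) has dimensions [L^2 M T^-2].
r (lever arm) has dimensions [L].
F (force) has dimensions [L M T^-2].

Left side: [L^2 M T^-2]
Right side: [M^-1 T^2]

The two sides have different dimensions, so the equation is NOT dimensionally consistent.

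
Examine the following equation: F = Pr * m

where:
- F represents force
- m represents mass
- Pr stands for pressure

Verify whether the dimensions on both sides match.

No

F (force) has dimensions [L M T^-2].
m (mass) has dimensions [M].
Pr (pressure) has dimensions [L^-1 M T^-2].

Left side: [L M T^-2]
Right side: [L^-1 M^2 T^-2]

The two sides have different dimensions, so the equation is NOT dimensionally consistent.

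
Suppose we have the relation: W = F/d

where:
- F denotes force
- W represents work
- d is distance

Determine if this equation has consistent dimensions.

No

F (force) has dimensions [L M T^-2].
W (work) has dimensions [L^2 M T^-2].
d (distance) has dimensions [L].

Left side: [L^2 M T^-2]
Right side: [M T^-2]

The two sides have different dimensions, so the equation is NOT dimensionally consistent.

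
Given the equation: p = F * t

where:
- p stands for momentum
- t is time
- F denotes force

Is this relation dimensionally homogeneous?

Yes

p (momentum) has dimensions [L M T^-1].
t (time) has dimensions [T].
F (force) has dimensions [L M T^-2].

Left side: [L M T^-1]
Right side: [L M T^-1]

Both sides have the same dimensions, so the equation is dimensionally consistent.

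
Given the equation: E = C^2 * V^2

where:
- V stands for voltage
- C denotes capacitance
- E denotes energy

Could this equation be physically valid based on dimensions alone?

No

V (voltage) has dimensions [I^-1 L^2 M T^-3].
C (capacitance) has dimensions [I^2 L^-2 M^-1 T^4].
E (energy) has dimensions [L^2 M T^-2].

Left side: [L^2 M T^-2]
Right side: [I^2 T^2]

The two sides have different dimensions, so the equation is NOT dimensionally consistent.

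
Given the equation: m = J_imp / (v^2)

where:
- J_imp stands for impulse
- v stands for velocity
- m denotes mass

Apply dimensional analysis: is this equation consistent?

No

J_imp (impulse) has dimensions [L M T^-1].
v (velocity) has dimensions [L T^-1].
m (mass) has dimensions [M].

Left side: [M]
Right side: [L^-1 M T]

The two sides have different dimensions, so the equation is NOT dimensionally consistent.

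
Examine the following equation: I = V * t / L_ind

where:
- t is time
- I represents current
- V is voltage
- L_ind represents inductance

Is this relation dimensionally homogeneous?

Yes

t (time) has dimensions [T].
I (current) has dimensions [I].
V (voltage) has dimensions [I^-1 L^2 M T^-3].
L_ind (inductance) has dimensions [I^-2 L^2 M T^-2].

Left side: [I]
Right side: [I]

Both sides have the same dimensions, so the equation is dimensionally consistent.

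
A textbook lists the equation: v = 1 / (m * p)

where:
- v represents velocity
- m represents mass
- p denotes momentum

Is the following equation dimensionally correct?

No

v (velocity) has dimensions [L T^-1].
m (mass) has dimensions [M].
p (momentum) has dimensions [L M T^-1].

Left side: [L T^-1]
Right side: [L^-1 M^-2 T]

The two sides have different dimensions, so the equation is NOT dimensionally consistent.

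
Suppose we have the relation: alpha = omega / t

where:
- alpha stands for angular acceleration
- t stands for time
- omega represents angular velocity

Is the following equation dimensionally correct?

Yes

alpha (angular acceleration) has dimensions [T^-2].
t (time) has dimensions [T].
omega (angular velocity) has dimensions [T^-1].

Left side: [T^-2]
Right side: [T^-2]

Both sides have the same dimensions, so the equation is dimensionally consistent.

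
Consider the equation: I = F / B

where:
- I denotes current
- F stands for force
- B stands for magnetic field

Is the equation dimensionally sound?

No

I (current) has dimensions [I].
F (force) has dimensions [L M T^-2].
B (magnetic field) has dimensions [I^-1 M T^-2].

Left side: [I]
Right side: [I L]

The two sides have different dimensions, so the equation is NOT dimensionally consistent.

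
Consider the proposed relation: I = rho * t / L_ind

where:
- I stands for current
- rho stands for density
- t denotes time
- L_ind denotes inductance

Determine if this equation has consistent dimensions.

No

I (current) has dimensions [I].
rho (density) has dimensions [L^-3 M].
t (time) has dimensions [T].
L_ind (inductance) has dimensions [I^-2 L^2 M T^-2].

Left side: [I]
Right side: [I^2 L^-5 T^3]

The two sides have different dimensions, so the equation is NOT dimensionally consistent.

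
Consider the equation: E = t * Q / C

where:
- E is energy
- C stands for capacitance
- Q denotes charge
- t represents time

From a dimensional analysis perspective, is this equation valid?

No

E (energy) has dimensions [L^2 M T^-2].
C (capacitance) has dimensions [I^2 L^-2 M^-1 T^4].
Q (charge) has dimensions [I T].
t (time) has dimensions [T].

Left side: [L^2 M T^-2]
Right side: [I^-1 L^2 M T^-2]

The two sides have different dimensions, so the equation is NOT dimensionally consistent.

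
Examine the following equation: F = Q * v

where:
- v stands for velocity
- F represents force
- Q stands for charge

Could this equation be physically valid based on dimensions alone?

No

v (velocity) has dimensions [L T^-1].
F (force) has dimensions [L M T^-2].
Q (charge) has dimensions [I T].

Left side: [L M T^-2]
Right side: [I L]

The two sides have different dimensions, so the equation is NOT dimensionally consistent.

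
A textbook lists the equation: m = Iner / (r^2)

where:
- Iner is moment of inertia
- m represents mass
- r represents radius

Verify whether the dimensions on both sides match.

Yes

Iner (moment of inertia) has dimensions [L^2 M].
m (mass) has dimensions [M].
r (radius) has dimensions [L].

Left side: [M]
Right side: [M]

Both sides have the same dimensions, so the equation is dimensionally consistent.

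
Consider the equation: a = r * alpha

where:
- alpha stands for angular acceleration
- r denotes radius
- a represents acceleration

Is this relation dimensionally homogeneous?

Yes

alpha (angular acceleration) has dimensions [T^-2].
r (radius) has dimensions [L].
a (acceleration) has dimensions [L T^-2].

Left side: [L T^-2]
Right side: [L T^-2]

Both sides have the same dimensions, so the equation is dimensionally consistent.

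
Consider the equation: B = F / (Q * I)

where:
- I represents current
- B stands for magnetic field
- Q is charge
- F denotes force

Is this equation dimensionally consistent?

No

I (current) has dimensions [I].
B (magnetic field) has dimensions [I^-1 M T^-2].
Q (charge) has dimensions [I T].
F (force) has dimensions [L M T^-2].

Left side: [I^-1 M T^-2]
Right side: [I^-2 L M T^-3]

The two sides have different dimensions, so the equation is NOT dimensionally consistent.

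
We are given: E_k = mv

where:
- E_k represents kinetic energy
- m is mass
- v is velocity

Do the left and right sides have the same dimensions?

No

E_k (kinetic energy) has dimensions [L^2 M T^-2].
m (mass) has dimensions [M].
v (velocity) has dimensions [L T^-1].

Left side: [L^2 M T^-2]
Right side: [L M T^-1]

The two sides have different dimensions, so the equation is NOT dimensionally consistent.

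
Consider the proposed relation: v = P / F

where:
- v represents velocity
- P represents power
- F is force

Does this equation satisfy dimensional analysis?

Yes

v (velocity) has dimensions [L T^-1].
P (power) has dimensions [L^2 M T^-3].
F (force) has dimensions [L M T^-2].

Left side: [L T^-1]
Right side: [L T^-1]

Both sides have the same dimensions, so the equation is dimensionally consistent.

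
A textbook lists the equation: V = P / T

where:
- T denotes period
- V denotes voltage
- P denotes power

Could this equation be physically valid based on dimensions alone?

No

T (period) has dimensions [T].
V (voltage) has dimensions [I^-1 L^2 M T^-3].
P (power) has dimensions [L^2 M T^-3].

Left side: [I^-1 L^2 M T^-3]
Right side: [L^2 M T^-4]

The two sides have different dimensions, so the equation is NOT dimensionally consistent.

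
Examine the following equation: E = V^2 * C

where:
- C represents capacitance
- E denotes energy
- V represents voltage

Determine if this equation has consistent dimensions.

Yes

C (capacitance) has dimensions [I^2 L^-2 M^-1 T^4].
E (energy) has dimensions [L^2 M T^-2].
V (voltage) has dimensions [I^-1 L^2 M T^-3].

Left side: [L^2 M T^-2]
Right side: [L^2 M T^-2]

Both sides have the same dimensions, so the equation is dimensionally consistent.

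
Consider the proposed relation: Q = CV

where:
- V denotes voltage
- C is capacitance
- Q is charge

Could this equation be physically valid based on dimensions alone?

Yes

V (voltage) has dimensions [I^-1 L^2 M T^-3].
C (capacitance) has dimensions [I^2 L^-2 M^-1 T^4].
Q (charge) has dimensions [I T].

Left side: [I T]
Right side: [I T]

Both sides have the same dimensions, so the equation is dimensionally consistent.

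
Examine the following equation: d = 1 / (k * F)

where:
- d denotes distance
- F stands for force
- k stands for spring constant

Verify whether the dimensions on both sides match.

No

d (distance) has dimensions [L].
F (force) has dimensions [L M T^-2].
k (spring constant) has dimensions [M T^-2].

Left side: [L]
Right side: [L^-1 M^-2 T^4]

The two sides have different dimensions, so the equation is NOT dimensionally consistent.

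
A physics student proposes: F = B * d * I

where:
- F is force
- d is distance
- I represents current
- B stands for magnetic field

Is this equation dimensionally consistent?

Yes

F (force) has dimensions [L M T^-2].
d (distance) has dimensions [L].
I (current) has dimensions [I].
B (magnetic field) has dimensions [I^-1 M T^-2].

Left side: [L M T^-2]
Right side: [L M T^-2]

Both sides have the same dimensions, so the equation is dimensionally consistent.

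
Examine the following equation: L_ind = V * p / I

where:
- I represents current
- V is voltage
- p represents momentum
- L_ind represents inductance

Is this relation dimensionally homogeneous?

No

I (current) has dimensions [I].
V (voltage) has dimensions [I^-1 L^2 M T^-3].
p (momentum) has dimensions [L M T^-1].
L_ind (inductance) has dimensions [I^-2 L^2 M T^-2].

Left side: [I^-2 L^2 M T^-2]
Right side: [I^-2 L^3 M^2 T^-4]

The two sides have different dimensions, so the equation is NOT dimensionally consistent.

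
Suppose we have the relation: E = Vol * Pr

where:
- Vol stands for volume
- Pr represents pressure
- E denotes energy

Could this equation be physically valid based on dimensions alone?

Yes

Vol (volume) has dimensions [L^3].
Pr (pressure) has dimensions [L^-1 M T^-2].
E (energy) has dimensions [L^2 M T^-2].

Left side: [L^2 M T^-2]
Right side: [L^2 M T^-2]

Both sides have the same dimensions, so the equation is dimensionally consistent.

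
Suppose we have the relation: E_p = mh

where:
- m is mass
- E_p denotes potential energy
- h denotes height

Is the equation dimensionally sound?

No

m (mass) has dimensions [M].
E_p (potential energy) has dimensions [L^2 M T^-2].
h (height) has dimensions [L].

Left side: [L^2 M T^-2]
Right side: [L M]

The two sides have different dimensions, so the equation is NOT dimensionally consistent.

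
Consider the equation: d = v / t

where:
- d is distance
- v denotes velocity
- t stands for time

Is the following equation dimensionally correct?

No

d (distance) has dimensions [L].
v (velocity) has dimensions [L T^-1].
t (time) has dimensions [T].

Left side: [L]
Right side: [L T^-2]

The two sides have different dimensions, so the equation is NOT dimensionally consistent.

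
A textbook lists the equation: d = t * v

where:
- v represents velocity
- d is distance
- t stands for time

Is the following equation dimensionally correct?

Yes

v (velocity) has dimensions [L T^-1].
d (distance) has dimensions [L].
t (time) has dimensions [T].

Left side: [L]
Right side: [L]

Both sides have the same dimensions, so the equation is dimensionally consistent.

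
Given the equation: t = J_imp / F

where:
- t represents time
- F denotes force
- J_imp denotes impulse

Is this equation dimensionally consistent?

Yes

t (time) has dimensions [T].
F (force) has dimensions [L M T^-2].
J_imp (impulse) has dimensions [L M T^-1].

Left side: [T]
Right side: [T]

Both sides have the same dimensions, so the equation is dimensionally consistent.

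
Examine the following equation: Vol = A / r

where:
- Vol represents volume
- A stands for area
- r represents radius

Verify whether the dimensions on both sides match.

No

Vol (volume) has dimensions [L^3].
A (area) has dimensions [L^2].
r (radius) has dimensions [L].

Left side: [L^3]
Right side: [L]

The two sides have different dimensions, so the equation is NOT dimensionally consistent.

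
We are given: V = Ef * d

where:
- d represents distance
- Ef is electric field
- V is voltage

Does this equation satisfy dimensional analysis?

Yes

d (distance) has dimensions [L].
Ef (electric field) has dimensions [I^-1 L M T^-3].
V (voltage) has dimensions [I^-1 L^2 M T^-3].

Left side: [I^-1 L^2 M T^-3]
Right side: [I^-1 L^2 M T^-3]

Both sides have the same dimensions, so the equation is dimensionally consistent.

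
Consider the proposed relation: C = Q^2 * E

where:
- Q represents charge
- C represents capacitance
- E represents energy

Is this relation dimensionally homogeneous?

No

Q (charge) has dimensions [I T].
C (capacitance) has dimensions [I^2 L^-2 M^-1 T^4].
E (energy) has dimensions [L^2 M T^-2].

Left side: [I^2 L^-2 M^-1 T^4]
Right side: [I^2 L^2 M]

The two sides have different dimensions, so the equation is NOT dimensionally consistent.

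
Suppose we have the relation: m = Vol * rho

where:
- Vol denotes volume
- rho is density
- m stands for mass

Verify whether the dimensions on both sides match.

Yes

Vol (volume) has dimensions [L^3].
rho (density) has dimensions [L^-3 M].
m (mass) has dimensions [M].

Left side: [M]
Right side: [M]

Both sides have the same dimensions, so the equation is dimensionally consistent.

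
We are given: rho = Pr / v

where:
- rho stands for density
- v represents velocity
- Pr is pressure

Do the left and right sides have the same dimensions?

No

rho (density) has dimensions [L^-3 M].
v (velocity) has dimensions [L T^-1].
Pr (pressure) has dimensions [L^-1 M T^-2].

Left side: [L^-3 M]
Right side: [L^-2 M T^-1]

The two sides have different dimensions, so the equation is NOT dimensionally consistent.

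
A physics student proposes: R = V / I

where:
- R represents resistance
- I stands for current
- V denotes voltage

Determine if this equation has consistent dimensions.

Yes

R (resistance) has dimensions [I^-2 L^2 M T^-3].
I (current) has dimensions [I].
V (voltage) has dimensions [I^-1 L^2 M T^-3].

Left side: [I^-2 L^2 M T^-3]
Right side: [I^-2 L^2 M T^-3]

Both sides have the same dimensions, so the equation is dimensionally consistent.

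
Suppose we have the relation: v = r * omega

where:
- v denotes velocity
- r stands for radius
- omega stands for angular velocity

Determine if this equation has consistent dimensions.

Yes

v (velocity) has dimensions [L T^-1].
r (radius) has dimensions [L].
omega (angular velocity) has dimensions [T^-1].

Left side: [L T^-1]
Right side: [L T^-1]

Both sides have the same dimensions, so the equation is dimensionally consistent.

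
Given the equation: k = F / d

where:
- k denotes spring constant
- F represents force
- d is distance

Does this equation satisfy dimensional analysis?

Yes

k (spring constant) has dimensions [M T^-2].
F (force) has dimensions [L M T^-2].
d (distance) has dimensions [L].

Left side: [M T^-2]
Right side: [M T^-2]

Both sides have the same dimensions, so the equation is dimensionally consistent.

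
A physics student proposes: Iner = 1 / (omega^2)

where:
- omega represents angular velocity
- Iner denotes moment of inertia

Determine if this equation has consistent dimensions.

No

omega (angular velocity) has dimensions [T^-1].
Iner (moment of inertia) has dimensions [L^2 M].

Left side: [L^2 M]
Right side: [T^2]

The two sides have different dimensions, so the equation is NOT dimensionally consistent.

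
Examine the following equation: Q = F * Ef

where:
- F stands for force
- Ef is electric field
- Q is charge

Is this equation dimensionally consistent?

No

F (force) has dimensions [L M T^-2].
Ef (electric field) has dimensions [I^-1 L M T^-3].
Q (charge) has dimensions [I T].

Left side: [I T]
Right side: [I^-1 L^2 M^2 T^-5]

The two sides have different dimensions, so the equation is NOT dimensionally consistent.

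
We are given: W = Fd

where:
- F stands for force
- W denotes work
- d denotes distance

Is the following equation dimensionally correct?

Yes

F (force) has dimensions [L M T^-2].
W (work) has dimensions [L^2 M T^-2].
d (distance) has dimensions [L].

Left side: [L^2 M T^-2]
Right side: [L^2 M T^-2]

Both sides have the same dimensions, so the equation is dimensionally consistent.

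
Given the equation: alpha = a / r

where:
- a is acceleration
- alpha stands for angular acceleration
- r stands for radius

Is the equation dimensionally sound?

Yes

a (acceleration) has dimensions [L T^-2].
alpha (angular acceleration) has dimensions [T^-2].
r (radius) has dimensions [L].

Left side: [T^-2]
Right side: [T^-2]

Both sides have the same dimensions, so the equation is dimensionally consistent.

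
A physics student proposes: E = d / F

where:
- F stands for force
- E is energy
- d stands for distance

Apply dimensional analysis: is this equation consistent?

No

F (force) has dimensions [L M T^-2].
E (energy) has dimensions [L^2 M T^-2].
d (distance) has dimensions [L].

Left side: [L^2 M T^-2]
Right side: [M^-1 T^2]

The two sides have different dimensions, so the equation is NOT dimensionally consistent.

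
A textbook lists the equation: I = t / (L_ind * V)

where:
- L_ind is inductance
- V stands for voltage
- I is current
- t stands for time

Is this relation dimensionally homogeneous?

No

L_ind (inductance) has dimensions [I^-2 L^2 M T^-2].
V (voltage) has dimensions [I^-1 L^2 M T^-3].
I (current) has dimensions [I].
t (time) has dimensions [T].

Left side: [I]
Right side: [I^3 L^-4 M^-2 T^6]

The two sides have different dimensions, so the equation is NOT dimensionally consistent.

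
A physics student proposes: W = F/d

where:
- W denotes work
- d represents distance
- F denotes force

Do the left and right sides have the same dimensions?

No

W (work) has dimensions [L^2 M T^-2].
d (distance) has dimensions [L].
F (force) has dimensions [L M T^-2].

Left side: [L^2 M T^-2]
Right side: [M T^-2]

The two sides have different dimensions, so the equation is NOT dimensionally consistent.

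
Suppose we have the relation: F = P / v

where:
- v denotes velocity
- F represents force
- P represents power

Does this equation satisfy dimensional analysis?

Yes

v (velocity) has dimensions [L T^-1].
F (force) has dimensions [L M T^-2].
P (power) has dimensions [L^2 M T^-3].

Left side: [L M T^-2]
Right side: [L M T^-2]

Both sides have the same dimensions, so the equation is dimensionally consistent.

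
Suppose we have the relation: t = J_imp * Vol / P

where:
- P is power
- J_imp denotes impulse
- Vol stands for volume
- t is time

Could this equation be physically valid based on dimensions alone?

No

P (power) has dimensions [L^2 M T^-3].
J_imp (impulse) has dimensions [L M T^-1].
Vol (volume) has dimensions [L^3].
t (time) has dimensions [T].

Left side: [T]
Right side: [L^2 T^2]

The two sides have different dimensions, so the equation is NOT dimensionally consistent.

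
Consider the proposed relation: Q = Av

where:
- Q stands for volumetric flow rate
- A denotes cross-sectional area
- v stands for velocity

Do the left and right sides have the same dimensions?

Yes

Q (volumetric flow rate) has dimensions [L^3 T^-1].
A (cross-sectional area) has dimensions [L^2].
v (velocity) has dimensions [L T^-1].

Left side: [L^3 T^-1]
Right side: [L^3 T^-1]

Both sides have the same dimensions, so the equation is dimensionally consistent.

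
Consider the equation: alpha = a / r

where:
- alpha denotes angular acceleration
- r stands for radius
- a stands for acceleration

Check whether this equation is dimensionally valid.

Yes

alpha (angular acceleration) has dimensions [T^-2].
r (radius) has dimensions [L].
a (acceleration) has dimensions [L T^-2].

Left side: [T^-2]
Right side: [T^-2]

Both sides have the same dimensions, so the equation is dimensionally consistent.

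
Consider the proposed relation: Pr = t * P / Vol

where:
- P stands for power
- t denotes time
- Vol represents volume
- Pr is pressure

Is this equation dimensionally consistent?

Yes

P (power) has dimensions [L^2 M T^-3].
t (time) has dimensions [T].
Vol (volume) has dimensions [L^3].
Pr (pressure) has dimensions [L^-1 M T^-2].

Left side: [L^-1 M T^-2]
Right side: [L^-1 M T^-2]

Both sides have the same dimensions, so the equation is dimensionally consistent.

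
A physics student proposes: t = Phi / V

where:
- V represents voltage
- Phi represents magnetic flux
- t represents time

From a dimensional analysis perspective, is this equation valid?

Yes

V (voltage) has dimensions [I^-1 L^2 M T^-3].
Phi (magnetic flux) has dimensions [I^-1 L^2 M T^-2].
t (time) has dimensions [T].

Left side: [T]
Right side: [T]

Both sides have the same dimensions, so the equation is dimensionally consistent.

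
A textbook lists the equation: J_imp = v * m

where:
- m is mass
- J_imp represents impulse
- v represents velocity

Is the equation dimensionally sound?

Yes

m (mass) has dimensions [M].
J_imp (impulse) has dimensions [L M T^-1].
v (velocity) has dimensions [L T^-1].

Left side: [L M T^-1]
Right side: [L M T^-1]

Both sides have the same dimensions, so the equation is dimensionally consistent.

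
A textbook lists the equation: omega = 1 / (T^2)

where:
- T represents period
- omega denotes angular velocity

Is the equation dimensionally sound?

No

T (period) has dimensions [T].
omega (angular velocity) has dimensions [T^-1].

Left side: [T^-1]
Right side: [T^-2]

The two sides have different dimensions, so the equation is NOT dimensionally consistent.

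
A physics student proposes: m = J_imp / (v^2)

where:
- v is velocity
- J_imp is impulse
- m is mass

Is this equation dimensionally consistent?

No

v (velocity) has dimensions [L T^-1].
J_imp (impulse) has dimensions [L M T^-1].
m (mass) has dimensions [M].

Left side: [M]
Right side: [L^-1 M T]

The two sides have different dimensions, so the equation is NOT dimensionally consistent.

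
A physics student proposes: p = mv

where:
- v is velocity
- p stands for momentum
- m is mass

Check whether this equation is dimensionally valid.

Yes

v (velocity) has dimensions [L T^-1].
p (momentum) has dimensions [L M T^-1].
m (mass) has dimensions [M].

Left side: [L M T^-1]
Right side: [L M T^-1]

Both sides have the same dimensions, so the equation is dimensionally consistent.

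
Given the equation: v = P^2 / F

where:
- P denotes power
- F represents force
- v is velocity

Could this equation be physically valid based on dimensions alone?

No

P (power) has dimensions [L^2 M T^-3].
F (force) has dimensions [L M T^-2].
v (velocity) has dimensions [L T^-1].

Left side: [L T^-1]
Right side: [L^3 M T^-4]

The two sides have different dimensions, so the equation is NOT dimensionally consistent.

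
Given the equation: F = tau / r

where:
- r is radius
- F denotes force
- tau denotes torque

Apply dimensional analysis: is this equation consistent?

Yes

r (radius) has dimensions [L].
F (force) has dimensions [L M T^-2].
tau (torque) has dimensions [L^2 M T^-2].

Left side: [L M T^-2]
Right side: [L M T^-2]

Both sides have the same dimensions, so the equation is dimensionally consistent.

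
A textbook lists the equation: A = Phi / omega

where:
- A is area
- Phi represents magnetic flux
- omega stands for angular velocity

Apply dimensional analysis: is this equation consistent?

No

A (area) has dimensions [L^2].
Phi (magnetic flux) has dimensions [I^-1 L^2 M T^-2].
omega (angular velocity) has dimensions [T^-1].

Left side: [L^2]
Right side: [I^-1 L^2 M T^-1]

The two sides have different dimensions, so the equation is NOT dimensionally consistent.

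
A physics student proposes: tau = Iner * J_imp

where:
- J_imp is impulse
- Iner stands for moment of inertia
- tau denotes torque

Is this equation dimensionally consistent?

No

J_imp (impulse) has dimensions [L M T^-1].
Iner (moment of inertia) has dimensions [L^2 M].
tau (torque) has dimensions [L^2 M T^-2].

Left side: [L^2 M T^-2]
Right side: [L^3 M^2 T^-1]

The two sides have different dimensions, so the equation is NOT dimensionally consistent.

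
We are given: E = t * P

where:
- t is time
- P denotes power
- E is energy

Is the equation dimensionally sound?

Yes

t (time) has dimensions [T].
P (power) has dimensions [L^2 M T^-3].
E (energy) has dimensions [L^2 M T^-2].

Left side: [L^2 M T^-2]
Right side: [L^2 M T^-2]

Both sides have the same dimensions, so the equation is dimensionally consistent.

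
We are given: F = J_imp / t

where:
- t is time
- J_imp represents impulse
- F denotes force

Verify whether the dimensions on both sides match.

Yes

t (time) has dimensions [T].
J_imp (impulse) has dimensions [L M T^-1].
F (force) has dimensions [L M T^-2].

Left side: [L M T^-2]
Right side: [L M T^-2]

Both sides have the same dimensions, so the equation is dimensionally consistent.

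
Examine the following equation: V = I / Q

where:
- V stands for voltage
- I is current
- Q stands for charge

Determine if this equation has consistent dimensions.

No

V (voltage) has dimensions [I^-1 L^2 M T^-3].
I (current) has dimensions [I].
Q (charge) has dimensions [I T].

Left side: [I^-1 L^2 M T^-3]
Right side: [T^-1]

The two sides have different dimensions, so the equation is NOT dimensionally consistent.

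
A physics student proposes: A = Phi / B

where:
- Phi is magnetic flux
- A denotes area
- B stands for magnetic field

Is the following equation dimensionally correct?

Yes

Phi (magnetic flux) has dimensions [I^-1 L^2 M T^-2].
A (area) has dimensions [L^2].
B (magnetic field) has dimensions [I^-1 M T^-2].

Left side: [L^2]
Right side: [L^2]

Both sides have the same dimensions, so the equation is dimensionally consistent.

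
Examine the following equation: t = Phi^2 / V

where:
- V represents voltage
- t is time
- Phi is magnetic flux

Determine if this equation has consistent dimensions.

No

V (voltage) has dimensions [I^-1 L^2 M T^-3].
t (time) has dimensions [T].
Phi (magnetic flux) has dimensions [I^-1 L^2 M T^-2].

Left side: [T]
Right side: [I^-1 L^2 M T^-1]

The two sides have different dimensions, so the equation is NOT dimensionally consistent.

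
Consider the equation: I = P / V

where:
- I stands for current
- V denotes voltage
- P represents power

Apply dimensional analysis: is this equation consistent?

Yes

I (current) has dimensions [I].
V (voltage) has dimensions [I^-1 L^2 M T^-3].
P (power) has dimensions [L^2 M T^-3].

Left side: [I]
Right side: [I]

Both sides have the same dimensions, so the equation is dimensionally consistent.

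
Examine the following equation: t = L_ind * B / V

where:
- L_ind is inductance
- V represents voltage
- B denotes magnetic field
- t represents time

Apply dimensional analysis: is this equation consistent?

No

L_ind (inductance) has dimensions [I^-2 L^2 M T^-2].
V (voltage) has dimensions [I^-1 L^2 M T^-3].
B (magnetic field) has dimensions [I^-1 M T^-2].
t (time) has dimensions [T].

Left side: [T]
Right side: [I^-2 M T^-1]

The two sides have different dimensions, so the equation is NOT dimensionally consistent.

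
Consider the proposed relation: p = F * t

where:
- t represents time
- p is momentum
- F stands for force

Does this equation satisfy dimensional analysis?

Yes

t (time) has dimensions [T].
p (momentum) has dimensions [L M T^-1].
F (force) has dimensions [L M T^-2].

Left side: [L M T^-1]
Right side: [L M T^-1]

Both sides have the same dimensions, so the equation is dimensionally consistent.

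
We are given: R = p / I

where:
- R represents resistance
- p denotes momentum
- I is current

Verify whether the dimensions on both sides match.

No

R (resistance) has dimensions [I^-2 L^2 M T^-3].
p (momentum) has dimensions [L M T^-1].
I (current) has dimensions [I].

Left side: [I^-2 L^2 M T^-3]
Right side: [I^-1 L M T^-1]

The two sides have different dimensions, so the equation is NOT dimensionally consistent.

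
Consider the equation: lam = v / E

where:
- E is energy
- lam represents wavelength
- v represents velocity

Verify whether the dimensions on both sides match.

No

E (energy) has dimensions [L^2 M T^-2].
lam (wavelength) has dimensions [L].
v (velocity) has dimensions [L T^-1].

Left side: [L]
Right side: [L^-1 M^-1 T]

The two sides have different dimensions, so the equation is NOT dimensionally consistent.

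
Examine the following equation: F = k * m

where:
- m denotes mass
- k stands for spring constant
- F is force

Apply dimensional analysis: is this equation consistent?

No

m (mass) has dimensions [M].
k (spring constant) has dimensions [M T^-2].
F (force) has dimensions [L M T^-2].

Left side: [L M T^-2]
Right side: [M^2 T^-2]

The two sides have different dimensions, so the equation is NOT dimensionally consistent.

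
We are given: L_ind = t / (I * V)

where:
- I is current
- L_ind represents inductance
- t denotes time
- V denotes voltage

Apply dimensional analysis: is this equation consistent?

No

I (current) has dimensions [I].
L_ind (inductance) has dimensions [I^-2 L^2 M T^-2].
t (time) has dimensions [T].
V (voltage) has dimensions [I^-1 L^2 M T^-3].

Left side: [I^-2 L^2 M T^-2]
Right side: [L^-2 M^-1 T^4]

The two sides have different dimensions, so the equation is NOT dimensionally consistent.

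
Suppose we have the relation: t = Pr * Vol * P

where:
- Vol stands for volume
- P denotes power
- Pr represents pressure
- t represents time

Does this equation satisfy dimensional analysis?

No

Vol (volume) has dimensions [L^3].
P (power) has dimensions [L^2 M T^-3].
Pr (pressure) has dimensions [L^-1 M T^-2].
t (time) has dimensions [T].

Left side: [T]
Right side: [L^4 M^2 T^-5]

The two sides have different dimensions, so the equation is NOT dimensionally consistent.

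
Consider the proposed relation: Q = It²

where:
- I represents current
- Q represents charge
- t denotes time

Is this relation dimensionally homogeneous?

No

I (current) has dimensions [I].
Q (charge) has dimensions [I T].
t (time) has dimensions [T].

Left side: [I T]
Right side: [I T^2]

The two sides have different dimensions, so the equation is NOT dimensionally consistent.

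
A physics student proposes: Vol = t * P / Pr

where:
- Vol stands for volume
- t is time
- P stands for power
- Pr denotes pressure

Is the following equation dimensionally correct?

Yes

Vol (volume) has dimensions [L^3].
t (time) has dimensions [T].
P (power) has dimensions [L^2 M T^-3].
Pr (pressure) has dimensions [L^-1 M T^-2].

Left side: [L^3]
Right side: [L^3]

Both sides have the same dimensions, so the equation is dimensionally consistent.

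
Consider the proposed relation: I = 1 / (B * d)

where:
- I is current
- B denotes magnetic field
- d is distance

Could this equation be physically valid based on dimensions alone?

No

I (current) has dimensions [I].
B (magnetic field) has dimensions [I^-1 M T^-2].
d (distance) has dimensions [L].

Left side: [I]
Right side: [I L^-1 M^-1 T^2]

The two sides have different dimensions, so the equation is NOT dimensionally consistent.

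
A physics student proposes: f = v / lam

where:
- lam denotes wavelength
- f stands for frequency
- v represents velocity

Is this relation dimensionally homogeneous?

Yes

lam (wavelength) has dimensions [L].
f (frequency) has dimensions [T^-1].
v (velocity) has dimensions [L T^-1].

Left side: [T^-1]
Right side: [T^-1]

Both sides have the same dimensions, so the equation is dimensionally consistent.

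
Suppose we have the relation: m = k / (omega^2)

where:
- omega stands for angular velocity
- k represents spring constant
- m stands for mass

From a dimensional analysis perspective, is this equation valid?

Yes

omega (angular velocity) has dimensions [T^-1].
k (spring constant) has dimensions [M T^-2].
m (mass) has dimensions [M].

Left side: [M]
Right side: [M]

Both sides have the same dimensions, so the equation is dimensionally consistent.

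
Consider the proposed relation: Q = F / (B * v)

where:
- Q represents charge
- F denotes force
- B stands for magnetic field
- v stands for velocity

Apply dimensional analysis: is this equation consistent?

Yes

Q (charge) has dimensions [I T].
F (force) has dimensions [L M T^-2].
B (magnetic field) has dimensions [I^-1 M T^-2].
v (velocity) has dimensions [L T^-1].

Left side: [I T]
Right side: [I T]

Both sides have the same dimensions, so the equation is dimensionally consistent.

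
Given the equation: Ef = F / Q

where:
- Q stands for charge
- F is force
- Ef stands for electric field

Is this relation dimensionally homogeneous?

Yes

Q (charge) has dimensions [I T].
F (force) has dimensions [L M T^-2].
Ef (electric field) has dimensions [I^-1 L M T^-3].

Left side: [I^-1 L M T^-3]
Right side: [I^-1 L M T^-3]

Both sides have the same dimensions, so the equation is dimensionally consistent.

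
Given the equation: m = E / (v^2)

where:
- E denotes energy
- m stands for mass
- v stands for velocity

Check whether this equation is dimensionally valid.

Yes

E (energy) has dimensions [L^2 M T^-2].
m (mass) has dimensions [M].
v (velocity) has dimensions [L T^-1].

Left side: [M]
Right side: [M]

Both sides have the same dimensions, so the equation is dimensionally consistent.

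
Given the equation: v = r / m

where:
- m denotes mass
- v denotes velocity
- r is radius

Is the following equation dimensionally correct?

No

m (mass) has dimensions [M].
v (velocity) has dimensions [L T^-1].
r (radius) has dimensions [L].

Left side: [L T^-1]
Right side: [L M^-1]

The two sides have different dimensions, so the equation is NOT dimensionally consistent.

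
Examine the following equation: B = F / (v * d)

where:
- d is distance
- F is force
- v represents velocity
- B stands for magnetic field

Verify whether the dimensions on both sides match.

No

d (distance) has dimensions [L].
F (force) has dimensions [L M T^-2].
v (velocity) has dimensions [L T^-1].
B (magnetic field) has dimensions [I^-1 M T^-2].

Left side: [I^-1 M T^-2]
Right side: [L^-1 M T^-1]

The two sides have different dimensions, so the equation is NOT dimensionally consistent.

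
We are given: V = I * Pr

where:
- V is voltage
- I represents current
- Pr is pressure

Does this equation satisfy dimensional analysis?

No

V (voltage) has dimensions [I^-1 L^2 M T^-3].
I (current) has dimensions [I].
Pr (pressure) has dimensions [L^-1 M T^-2].

Left side: [I^-1 L^2 M T^-3]
Right side: [I L^-1 M T^-2]

The two sides have different dimensions, so the equation is NOT dimensionally consistent.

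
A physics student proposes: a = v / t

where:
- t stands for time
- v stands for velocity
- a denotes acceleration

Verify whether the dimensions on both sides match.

Yes

t (time) has dimensions [T].
v (velocity) has dimensions [L T^-1].
a (acceleration) has dimensions [L T^-2].

Left side: [L T^-2]
Right side: [L T^-2]

Both sides have the same dimensions, so the equation is dimensionally consistent.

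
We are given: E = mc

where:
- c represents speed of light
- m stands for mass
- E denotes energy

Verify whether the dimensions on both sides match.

No

c (speed of light) has dimensions [L T^-1].
m (mass) has dimensions [M].
E (energy) has dimensions [L^2 M T^-2].

Left side: [L^2 M T^-2]
Right side: [L M T^-1]

The two sides have different dimensions, so the equation is NOT dimensionally consistent.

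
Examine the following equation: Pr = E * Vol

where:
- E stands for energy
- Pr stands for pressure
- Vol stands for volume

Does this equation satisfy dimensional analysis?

No

E (energy) has dimensions [L^2 M T^-2].
Pr (pressure) has dimensions [L^-1 M T^-2].
Vol (volume) has dimensions [L^3].

Left side: [L^-1 M T^-2]
Right side: [L^5 M T^-2]

The two sides have different dimensions, so the equation is NOT dimensionally consistent.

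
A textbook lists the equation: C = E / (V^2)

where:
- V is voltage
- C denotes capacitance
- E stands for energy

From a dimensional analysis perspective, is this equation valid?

Yes

V (voltage) has dimensions [I^-1 L^2 M T^-3].
C (capacitance) has dimensions [I^2 L^-2 M^-1 T^4].
E (energy) has dimensions [L^2 M T^-2].

Left side: [I^2 L^-2 M^-1 T^4]
Right side: [I^2 L^-2 M^-1 T^4]

Both sides have the same dimensions, so the equation is dimensionally consistent.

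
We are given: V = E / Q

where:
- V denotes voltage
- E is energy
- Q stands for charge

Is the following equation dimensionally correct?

Yes

V (voltage) has dimensions [I^-1 L^2 M T^-3].
E (energy) has dimensions [L^2 M T^-2].
Q (charge) has dimensions [I T].

Left side: [I^-1 L^2 M T^-3]
Right side: [I^-1 L^2 M T^-3]

Both sides have the same dimensions, so the equation is dimensionally consistent.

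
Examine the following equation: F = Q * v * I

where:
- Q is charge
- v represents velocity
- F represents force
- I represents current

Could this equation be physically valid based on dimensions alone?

No

Q (charge) has dimensions [I T].
v (velocity) has dimensions [L T^-1].
F (force) has dimensions [L M T^-2].
I (current) has dimensions [I].

Left side: [L M T^-2]
Right side: [I^2 L]

The two sides have different dimensions, so the equation is NOT dimensionally consistent.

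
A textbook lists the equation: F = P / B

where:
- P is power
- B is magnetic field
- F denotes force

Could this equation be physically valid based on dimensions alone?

No

P (power) has dimensions [L^2 M T^-3].
B (magnetic field) has dimensions [I^-1 M T^-2].
F (force) has dimensions [L M T^-2].

Left side: [L M T^-2]
Right side: [I L^2 T^-1]

The two sides have different dimensions, so the equation is NOT dimensionally consistent.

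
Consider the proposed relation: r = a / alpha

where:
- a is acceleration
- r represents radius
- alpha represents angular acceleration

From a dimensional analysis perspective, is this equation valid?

Yes

a (acceleration) has dimensions [L T^-2].
r (radius) has dimensions [L].
alpha (angular acceleration) has dimensions [T^-2].

Left side: [L]
Right side: [L]

Both sides have the same dimensions, so the equation is dimensionally consistent.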